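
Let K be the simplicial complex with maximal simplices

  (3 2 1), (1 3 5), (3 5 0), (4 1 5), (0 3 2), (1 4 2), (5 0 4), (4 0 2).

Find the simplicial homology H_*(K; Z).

Fix the vertex order 0 < 1 < 2 < 3 < 4 < 5 and write every simplex with vertices in increasing order. Then dim K = 2 and the simplices of K are:

  0-simplices (6): [0], [1], [2], [3], [4], [5]
  1-simplices (12): [0,2], [0,3], [0,4], [0,5], [1,2], [1,3], [1,4], [1,5], [2,3], [2,4], [3,5], [4,5]
  2-simplices (8): [0,2,3], [0,2,4], [0,3,5], [0,4,5], [1,2,3], [1,2,4], [1,3,5], [1,4,5]

so the chain groups are C_0 ≅ Z^6, C_1 ≅ Z^12, C_2 ≅ Z^8.

Boundary ∂_1: C_1 → C_0 is given by ∂[p,q] = [q] − [p].
The 6×12 boundary matrix has rank 5 and Smith normal form diag(1,1,1,1,1).

The boundary map ∂_2: C_2 → C_1 acts by ∂[p,q,r] = [q,r] − [p,r] + [p,q]. For instance
  ∂[1,3,5] = [3,5] − [1,5] + [1,3],
  ∂[1,2,4] = [2,4] − [1,4] + [1,2].
This gives a 12×8 integer matrix of rank 7; reducing to Smith normal form yields diagonal entries (1,1,1,1,1,1,1).

From H_k ≅ ker(∂_k) / im(∂_{k+1}) we obtain:

  H_0: rank C_0 − rank ∂_1 = 6 − 5 = 1, and the invariant factors of ∂_1 are all 1, so H_0 ≅ Z.
  H_1: rank ker ∂_1 − rank ∂_2 = (12 − 5) − 7 = 0, and the invariant factors of ∂_2 are all 1, so H_1 ≅ 0.
  H_2: rank ker ∂_2 − rank ∂_3 = (8 − 7) − 0 = 1, and there is no ∂_3, so H_2 ≅ Z.

H_0 = Z,  H_1 = 0,  H_2 = Z.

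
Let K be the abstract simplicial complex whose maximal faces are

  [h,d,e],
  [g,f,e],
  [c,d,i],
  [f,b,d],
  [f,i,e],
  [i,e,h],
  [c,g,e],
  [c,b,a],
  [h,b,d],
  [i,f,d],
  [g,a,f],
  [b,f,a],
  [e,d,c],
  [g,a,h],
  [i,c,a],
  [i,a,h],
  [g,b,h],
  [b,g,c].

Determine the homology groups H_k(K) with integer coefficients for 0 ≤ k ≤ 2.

H_0 = Z,  H_1 = Z ⊕ Z/2,  H_2 = 0.

Take the total order a < b < c < d < e < f < g < h < i on the vertex set. Then K (dimension 2) consists of the simplices:

  0-simplices (9): a, b, c, d, e, f, g, h, i
  1-simplices (27): ab, ac, af, ag, ah, ai, bc, bd, bf, bg, bh, cd, ce, cg, ci, de, df, dh, di, ef, eg, eh, ei, fg, fi, gh, hi
  2-simplices (18): abc, abf, aci, afg, agh, ahi, bcg, bdf, bdh, bgh, cde, cdi, ceg, deh, dfi, efg, efi, ehi

giving chain groups C_0 ≅ Z^9, C_1 ≅ Z^27, C_2 ≅ Z^18.

∂_1: C_1 → C_0 is given by ∂[p,q] = [q] − [p]. For instance
  ∂bc = c − b.
The resulting 9×27 matrix has rank 8, and its Smith normal form has invariant factors (1,1,1,1,1,1,1,1).

Boundary ∂_2: C_2 → C_1 acts by ∂[p,q,r] = [q,r] − [p,r] + [p,q]. For instance
  ∂efg = fg − eg + ef,
  ∂ahi = hi − ai + ah.
The resulting 27×18 matrix has rank 18, and its Smith normal form has invariant factors (1,1,1,1,1,1,1,1,1,1,1,1,1,1,1,1,1,2).

Reading off H_k = ker ∂_k / im ∂_{k+1}:

  H_0: rank C_0 − rank ∂_1 = 9 − 8 = 1, and the invariant factors of ∂_1 are all 1, so H_0 ≅ Z.
  H_1: rank ker ∂_1 − rank ∂_2 = (27 − 8) − 18 = 1, and ∂_2 has invariant factor 2 > 1, so H_1 ≅ Z ⊕ Z/2.
  H_2: rank ker ∂_2 − rank ∂_3 = (18 − 18) − 0 = 0, and there is no ∂_3, so H_2 ≅ 0.

As a check, the Euler characteristic is 9 − 27 + 18 = 0, which agrees with 1 − 1 + 0 = 0.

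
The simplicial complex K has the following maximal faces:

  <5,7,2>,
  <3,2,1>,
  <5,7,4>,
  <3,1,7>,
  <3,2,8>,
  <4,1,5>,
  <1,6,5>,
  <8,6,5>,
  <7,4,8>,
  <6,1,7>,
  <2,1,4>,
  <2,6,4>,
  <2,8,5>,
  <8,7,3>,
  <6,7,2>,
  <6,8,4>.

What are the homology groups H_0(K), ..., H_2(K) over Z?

We work with the vertex ordering 1 < 2 < 3 < 4 < 5 < 6 < 7 < 8. The simplices of K, each written with vertices in increasing order, are:

  0-simplices (8): [1], [2], [3], [4], [5], [6], [7], [8]
  1-simplices (24): (24 of them)
  2-simplices (16): [1,2,3], [1,2,4], [1,3,7], [1,4,5], [1,5,6], [1,6,7], [2,3,8], [2,4,6], [2,5,7], [2,5,8], [2,6,7], [3,7,8], [4,5,7], [4,6,8], [4,7,8], [5,6,8]

so the chain groups are C_0 ≅ Z^8, C_1 ≅ Z^24, C_2 ≅ Z^16.

Boundary ∂_1: C_1 → C_0 maps an edge to its endpoints' difference, ∂[p,q] = q − p. For instance
  ∂[3,8] = [8] − [3].
As a 8×24 matrix over Z this has rank 7, with invariant factors (1,1,1,1,1,1,1).

∂_2: C_2 → C_1 sends each 2-simplex [p,q,r] to [q,r] − [p,r] + [p,q]. For instance
  ∂[1,6,7] = [6,7] − [1,7] + [1,6],
  ∂[2,6,7] = [6,7] − [2,7] + [2,6].
The 24×16 boundary matrix has rank 15 and Smith normal form diag(1,1,1,1,1,1,1,1,1,1,1,1,1,1,1).

Now H_k = ker ∂_k / im ∂_{k+1}, so:

  H_0: rank C_0 − rank ∂_1 = 8 − 7 = 1, and the invariant factors of ∂_1 are all 1, so H_0 = Z.
  H_1: rank ker ∂_1 − rank ∂_2 = (24 − 7) − 15 = 2, and the invariant factors of ∂_2 are all 1, so H_1 = Z^2.
  H_2: rank ker ∂_2 − rank ∂_3 = (16 − 15) − 0 = 1, and there is no ∂_3, so H_2 = Z.

As a check, the Euler characteristic is 8 − 24 + 16 = 0, which agrees with 1 − 2 + 1 = 0.

H_0 ≅ Z,  H_1 ≅ Z^2,  H_2 ≅ Z.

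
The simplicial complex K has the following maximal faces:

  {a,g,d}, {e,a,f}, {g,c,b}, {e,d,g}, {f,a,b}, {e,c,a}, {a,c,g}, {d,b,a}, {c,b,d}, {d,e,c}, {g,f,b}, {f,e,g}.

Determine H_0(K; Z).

K has 7 vertices, 18 edges, 12 triangles.
rank ∂_0 = 0, rank ∂_1 = 6 ⇒ b_0 = 7 − 0 − 6 = 1; all invariant factors of ∂_1 are 1 so no torsion. So H_0 = Z.

H_0 ≅ Z.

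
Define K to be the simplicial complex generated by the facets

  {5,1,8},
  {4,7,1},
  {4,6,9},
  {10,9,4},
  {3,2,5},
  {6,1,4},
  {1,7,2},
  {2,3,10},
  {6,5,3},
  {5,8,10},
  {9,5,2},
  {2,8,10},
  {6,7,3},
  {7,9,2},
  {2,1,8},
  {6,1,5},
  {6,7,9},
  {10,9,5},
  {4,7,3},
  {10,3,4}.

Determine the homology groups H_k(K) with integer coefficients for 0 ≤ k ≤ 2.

Take the total order 1 < 2 < 3 < 4 < 5 < 6 < 7 < 8 < 9 < 10 on the vertex set. Then K (dimension 2) consists of the simplices:

  0-simplices (10): [1], [2], [3], [4], [5], [6], [7], [8], [9], [10]
  1-simplices (30): (30 of them)
  2-simplices (20): (20 of them)

so the chain groups are C_0 ≅ Z^10, C_1 ≅ Z^30, C_2 ≅ Z^20.

The boundary map ∂_1: C_1 → C_0 maps an edge to its endpoints' difference, ∂[p,q] = q − p. For instance
  ∂[4,6] = [6] − [4].
The 10×30 boundary matrix has rank 9 and Smith normal form diag(1,1,1,1,1,1,1,1,1).

Boundary ∂_2: C_2 → C_1 sends each 2-simplex [p,q,r] to [q,r] − [p,r] + [p,q]. For instance
  ∂[1,4,6] = [4,6] − [1,6] + [1,4],
  ∂[2,3,10] = [3,10] − [2,10] + [2,3].
The 30×20 boundary matrix has rank 20 and Smith normal form diag(1,1,1,1,1,1,1,1,1,1,1,1,1,1,1,1,1,1,1,2).

Computing H_k = (kernel of ∂_k) / (image of ∂_{k+1}):

  H_0: rank C_0 − rank ∂_1 = 10 − 9 = 1, and the invariant factors of ∂_1 are all 1, so H_0 ≅ Z.
  H_1: rank ker ∂_1 − rank ∂_2 = (30 − 9) − 20 = 1, and ∂_2 has invariant factor 2 > 1, so H_1 ≅ Z ⊕ Z/2Z.
  H_2: rank ker ∂_2 − rank ∂_3 = (20 − 20) − 0 = 0, and there is no ∂_3, so H_2 ≅ 0.

As a check, the Euler characteristic is 10 − 30 + 20 = 0, which agrees with 1 − 1 + 0 = 0.

H_0 = Z,  H_1 = Z ⊕ Z/2Z,  H_2 = 0.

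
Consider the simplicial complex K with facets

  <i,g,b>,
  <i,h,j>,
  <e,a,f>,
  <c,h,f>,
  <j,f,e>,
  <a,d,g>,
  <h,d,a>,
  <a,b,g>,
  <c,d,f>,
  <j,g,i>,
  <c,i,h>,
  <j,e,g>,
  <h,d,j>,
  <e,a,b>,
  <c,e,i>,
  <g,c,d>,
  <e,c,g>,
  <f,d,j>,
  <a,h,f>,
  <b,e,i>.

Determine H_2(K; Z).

H_2 = 0.

Order the vertices as a < b < c < d < e < f < g < h < i < j. Listing each simplex with vertices in this order, K has dimension 2 with simplices:

  0-simplices (10): a, b, c, d, e, f, g, h, i, j
  1-simplices (30): ab, ad, ae, af, ag, ah, be, bg, bi, cd, ce, cf, cg, ch, ci, df, dg, dh, dj, ef, eg, ei, ej, fh, fj, gi, gj, hi, hj, ij
  2-simplices (20): abe, abg, adg, adh, aef, afh, bei, bgi, cdf, cdg, ceg, cei, cfh, chi, dfj, dhj, efj, egj, gij, hij

giving chain groups C_0 ≅ Z^10, C_1 ≅ Z^30, C_2 ≅ Z^20.

The boundary map ∂_1: C_1 → C_0 maps an edge to its endpoints' difference, ∂[p,q] = q − p. For instance
  ∂hi = i − h.
The 10×30 boundary matrix has rank 9 and Smith normal form diag(1,1,1,1,1,1,1,1,1).

The boundary map ∂_2: C_2 → C_1 sends each 2-simplex [p,q,r] to [q,r] − [p,r] + [p,q]. For instance
  ∂hij = ij − hj + hi,
  ∂cdf = df − cf + cd.
This gives a 30×20 integer matrix of rank 20; reducing to Smith normal form yields diagonal entries (1,1,1,1,1,1,1,1,1,1,1,1,1,1,1,1,1,1,1,2).

Reading off H_k = ker ∂_k / im ∂_{k+1}:

  H_2: rank ker ∂_2 − rank ∂_3 = (20 − 20) − 0 = 0, and there is no ∂_3, so H_2 = 0.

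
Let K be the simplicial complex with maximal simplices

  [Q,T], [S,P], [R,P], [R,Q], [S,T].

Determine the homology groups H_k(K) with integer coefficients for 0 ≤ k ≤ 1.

H_0 = Z,  H_1 = Z.

K has 5 vertices, 5 edges.
rank ∂_0 = 0, rank ∂_1 = 4 ⇒ b_0 = 5 − 0 − 4 = 1; all invariant factors of ∂_1 are 1 so no torsion. So H_0 = Z.
rank ∂_1 = 4, rank ∂_2 = 0 ⇒ b_1 = 5 − 4 − 0 = 1. So H_1 = Z.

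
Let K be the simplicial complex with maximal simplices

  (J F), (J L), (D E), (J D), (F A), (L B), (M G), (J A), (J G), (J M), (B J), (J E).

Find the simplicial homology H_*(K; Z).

We work with the vertex ordering A < B < D < E < F < G < J < L < M. The simplices of K, each written with vertices in increasing order, are:

  0-simplices (9): A, B, D, E, F, G, J, L, M
  1-simplices (12): AF, AJ, BJ, BL, DE, DJ, EJ, FJ, GJ, GM, JL, JM

giving chain groups C_0 ≅ Z^9, C_1 ≅ Z^12.

∂_1: C_1 → C_0 maps an edge to its endpoints' difference, ∂[p,q] = q − p.
The 9×12 boundary matrix has rank 8 and Smith normal form diag(1,1,1,1,1,1,1,1).

Computing H_k = (kernel of ∂_k) / (image of ∂_{k+1}):

  H_0: rank C_0 − rank ∂_1 = 9 − 8 = 1, and the invariant factors of ∂_1 are all 1, so H_0 = Z.
  H_1: rank ker ∂_1 − rank ∂_2 = (12 − 8) − 0 = 4, and there is no ∂_2, so H_1 = Z^4.

As a check, the Euler characteristic is 9 − 12 = -3, which agrees with 1 − 4 = -3.

H_0 = Z,  H_1 = Z^4.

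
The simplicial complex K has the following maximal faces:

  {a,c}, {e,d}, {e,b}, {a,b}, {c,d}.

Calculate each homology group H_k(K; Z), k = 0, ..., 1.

H_0 ≅ Z,  H_1 ≅ Z.

Fix the vertex order a < b < c < d < e and write every simplex with vertices in increasing order. Then dim K = 1 and the simplices of K are:

  0-simplices (5): a, b, c, d, e
  1-simplices (5): ab, ac, be, cd, de

giving chain groups C_0 ≅ Z^5, C_1 ≅ Z^5.

Boundary ∂_1: C_1 → C_0 sends each edge [p,q] (with p < q) to q − p. For instance
  ∂cd = d − c.
The 5×5 boundary matrix has rank 4 and Smith normal form diag(1,1,1,1).

From H_k ≅ ker(∂_k) / im(∂_{k+1}) we obtain:

  H_0: rank C_0 − rank ∂_1 = 5 − 4 = 1, and the invariant factors of ∂_1 are all 1, so H_0 = Z.
  H_1: rank ker ∂_1 − rank ∂_2 = (5 − 4) − 0 = 1, and there is no ∂_2, so H_1 = Z.

As a check, the Euler characteristic is 5 − 5 = 0, which agrees with 1 − 1 = 0.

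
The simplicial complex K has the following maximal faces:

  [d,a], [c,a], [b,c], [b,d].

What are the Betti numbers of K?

b_0 = 1, b_1 = 1.

Take the total order a < b < c < d on the vertex set. Then K (dimension 1) consists of the simplices:

  0-simplices (4): a, b, c, d
  1-simplices (4): ac, ad, bc, bd

Hence C_0 ≅ Z^4, C_1 ≅ Z^4.

The boundary map ∂_1: C_1 → C_0 is given by ∂[p,q] = [q] − [p]. For instance
  ∂bc = c − b.
As a 4×4 matrix over Z this has rank 3, with invariant factors (1,1,1).

Reading off H_k = ker ∂_k / im ∂_{k+1}:

  H_0: rank C_0 − rank ∂_1 = 4 − 3 = 1, and the invariant factors of ∂_1 are all 1, so H_0 ≅ Z.
  H_1: rank ker ∂_1 − rank ∂_2 = (4 − 3) − 0 = 1, and there is no ∂_2, so H_1 ≅ Z.

Hence the Betti numbers are b_0 = 1, b_1 = 1.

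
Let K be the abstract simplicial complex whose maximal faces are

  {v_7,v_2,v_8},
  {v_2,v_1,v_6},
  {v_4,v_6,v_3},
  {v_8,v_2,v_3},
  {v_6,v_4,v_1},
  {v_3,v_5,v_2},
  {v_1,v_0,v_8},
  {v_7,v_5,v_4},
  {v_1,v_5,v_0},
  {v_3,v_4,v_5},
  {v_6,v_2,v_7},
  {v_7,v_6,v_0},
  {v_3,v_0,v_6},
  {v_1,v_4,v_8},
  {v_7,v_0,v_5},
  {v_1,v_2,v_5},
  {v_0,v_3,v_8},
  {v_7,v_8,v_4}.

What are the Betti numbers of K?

Order the vertices as v_0 < v_1 < v_2 < v_3 < v_4 < v_5 < v_6 < v_7 < v_8. Listing each simplex with vertices in this order, K has dimension 2 with simplices:

  0-simplices (9): [v_0], [v_1], [v_2], [v_3], [v_4], [v_5], [v_6], [v_7], [v_8]
  1-simplices (27): (27 of them)
  2-simplices (18): (18 of them)

Hence C_0 ≅ Z^9, C_1 ≅ Z^27, C_2 ≅ Z^18.

∂_1: C_1 → C_0 maps an edge to its endpoints' difference, ∂[p,q] = q − p. For instance
  ∂[v_0,v_6] = [v_6] − [v_0].
The resulting 9×27 matrix has rank 8, and its Smith normal form has invariant factors (1,1,1,1,1,1,1,1).

The boundary map ∂_2: C_2 → C_1 acts by ∂[p,q,r] = [q,r] − [p,r] + [p,q]. For instance
  ∂[v_2,v_6,v_7] = [v_6,v_7] − [v_2,v_7] + [v_2,v_6],
  ∂[v_1,v_2,v_5] = [v_2,v_5] − [v_1,v_5] + [v_1,v_2].
As a 27×18 matrix over Z this has rank 17, with invariant factors (1,1,1,1,1,1,1,1,1,1,1,1,1,1,1,1,1).

From H_k ≅ ker(∂_k) / im(∂_{k+1}) we obtain:

  H_0: rank C_0 − rank ∂_1 = 9 − 8 = 1, and the invariant factors of ∂_1 are all 1, so H_0 = Z.
  H_1: rank ker ∂_1 − rank ∂_2 = (27 − 8) − 17 = 2, and the invariant factors of ∂_2 are all 1, so H_1 = Z^2.
  H_2: rank ker ∂_2 − rank ∂_3 = (18 − 17) − 0 = 1, and there is no ∂_3, so H_2 = Z.

Hence the Betti numbers are b_0 = 1, b_1 = 2, b_2 = 1.

b_0 = 1, b_1 = 2, b_2 = 1.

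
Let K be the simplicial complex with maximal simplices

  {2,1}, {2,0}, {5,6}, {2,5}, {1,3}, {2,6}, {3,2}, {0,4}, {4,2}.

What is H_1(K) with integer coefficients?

We work with the vertex ordering 0 < 1 < 2 < 3 < 4 < 5 < 6. The simplices of K, each written with vertices in increasing order, are:

  0-simplices (7): [0], [1], [2], [3], [4], [5], [6]
  1-simplices (9): [0,2], [0,4], [1,2], [1,3], [2,3], [2,4], [2,5], [2,6], [5,6]

giving chain groups C_0 ≅ Z^7, C_1 ≅ Z^9.

The boundary map ∂_1: C_1 → C_0 sends each edge [p,q] (with p < q) to q − p.
This gives a 7×9 integer matrix of rank 6; reducing to Smith normal form yields diagonal entries (1,1,1,1,1,1).

Reading off H_k = ker ∂_k / im ∂_{k+1}:

  H_1: rank ker ∂_1 − rank ∂_2 = (9 − 6) − 0 = 3, and there is no ∂_2, so H_1 ≅ Z^3.

(K is a triangulation of a wedge of 3 circles.)

H_1 = Z^3.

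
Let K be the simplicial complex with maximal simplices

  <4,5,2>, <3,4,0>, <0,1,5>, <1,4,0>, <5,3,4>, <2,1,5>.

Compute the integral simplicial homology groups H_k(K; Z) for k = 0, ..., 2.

H_0 ≅ Z,  H_1 ≅ Z,  H_2 = 0.

Order the vertices as 0 < 1 < 2 < 3 < 4 < 5. Listing each simplex with vertices in this order, K has dimension 2 with simplices:

  0-simplices (6): [0], [1], [2], [3], [4], [5]
  1-simplices (12): [0,1], [0,3], [0,4], [0,5], [1,2], [1,4], [1,5], [2,4], [2,5], [3,4], [3,5], [4,5]
  2-simplices (6): [0,1,4], [0,1,5], [0,3,4], [1,2,5], [2,4,5], [3,4,5]

Hence C_0 ≅ Z^6, C_1 ≅ Z^12, C_2 ≅ Z^6.

The boundary map ∂_1: C_1 → C_0 is given by ∂[p,q] = [q] − [p].
The resulting 6×12 matrix has rank 5, and its Smith normal form has invariant factors (1,1,1,1,1).

Boundary ∂_2: C_2 → C_1 sends each 2-simplex [p,q,r] to [q,r] − [p,r] + [p,q]. For instance
  ∂[1,2,5] = [2,5] − [1,5] + [1,2],
  ∂[0,1,4] = [1,4] − [0,4] + [0,1].
This gives a 12×6 integer matrix of rank 6; reducing to Smith normal form yields diagonal entries (1,1,1,1,1,1).

Computing H_k = (kernel of ∂_k) / (image of ∂_{k+1}):

  H_0: rank C_0 − rank ∂_1 = 6 − 5 = 1, and the invariant factors of ∂_1 are all 1, so H_0 = Z.
  H_1: rank ker ∂_1 − rank ∂_2 = (12 − 5) − 6 = 1, and the invariant factors of ∂_2 are all 1, so H_1 = Z.
  H_2: rank ker ∂_2 − rank ∂_3 = (6 − 6) − 0 = 0, and there is no ∂_3, so H_2 = 0.

As a check, the Euler characteristic is 6 − 12 + 6 = 0, which agrees with 1 − 1 + 0 = 0.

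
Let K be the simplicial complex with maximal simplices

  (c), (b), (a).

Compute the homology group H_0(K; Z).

H_0 ≅ Z^3.

Fix the vertex order a < b < c and write every simplex with vertices in increasing order. Then dim K = 0 and the simplices of K are:

  0-simplices (3): a, b, c

Hence C_0 ≅ Z^3.

Reading off H_k = ker ∂_k / im ∂_{k+1}:

  H_0: rank C_0 − rank ∂_1 = 3 − 0 = 3, and there is no ∂_1, so H_0 = Z^3.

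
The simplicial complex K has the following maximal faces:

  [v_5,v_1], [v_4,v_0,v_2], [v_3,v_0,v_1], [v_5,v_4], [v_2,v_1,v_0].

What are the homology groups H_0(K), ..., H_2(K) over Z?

H_0 ≅ Z,  H_1 ≅ Z,  H_2 = 0.

Fix the vertex order v_0 < v_1 < v_2 < v_3 < v_4 < v_5 and write every simplex with vertices in increasing order. Then dim K = 2 and the simplices of K are:

  0-simplices (6): [v_0], [v_1], [v_2], [v_3], [v_4], [v_5]
  1-simplices (9): [v_0,v_1], [v_0,v_2], [v_0,v_3], [v_0,v_4], [v_1,v_2], [v_1,v_3], [v_1,v_5], [v_2,v_4], [v_4,v_5]
  2-simplices (3): [v_0,v_1,v_2], [v_0,v_1,v_3], [v_0,v_2,v_4]

giving chain groups C_0 ≅ Z^6, C_1 ≅ Z^9, C_2 ≅ Z^3.

Boundary ∂_1: C_1 → C_0 sends each edge [p,q] (with p < q) to q − p. For instance
  ∂[v_2,v_4] = [v_4] − [v_2].
The 6×9 boundary matrix has rank 5 and Smith normal form diag(1,1,1,1,1).

Boundary ∂_2: C_2 → C_1 maps a triangle to the signed sum of its edges. For instance
  ∂[v_0,v_1,v_2] = [v_1,v_2] − [v_0,v_2] + [v_0,v_1],
  ∂[v_0,v_1,v_3] = [v_1,v_3] − [v_0,v_3] + [v_0,v_1].
This gives a 9×3 integer matrix of rank 3; reducing to Smith normal form yields diagonal entries (1,1,1).

Computing H_k = (kernel of ∂_k) / (image of ∂_{k+1}):

  H_0: rank C_0 − rank ∂_1 = 6 − 5 = 1, and the invariant factors of ∂_1 are all 1, so H_0 ≅ Z.
  H_1: rank ker ∂_1 − rank ∂_2 = (9 − 5) − 3 = 1, and the invariant factors of ∂_2 are all 1, so H_1 ≅ Z.
  H_2: rank ker ∂_2 − rank ∂_3 = (3 − 3) − 0 = 0, and there is no ∂_3, so H_2 ≅ 0.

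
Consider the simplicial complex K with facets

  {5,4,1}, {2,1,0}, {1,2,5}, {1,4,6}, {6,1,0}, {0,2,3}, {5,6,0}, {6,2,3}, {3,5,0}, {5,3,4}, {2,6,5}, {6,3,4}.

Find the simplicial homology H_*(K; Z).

H_0 = Z,  H_1 = Z/2Z,  H_2 = 0.

Order the vertices as 0 < 1 < 2 < 3 < 4 < 5 < 6. Listing each simplex with vertices in this order, K has dimension 2 with simplices:

  0-simplices (7): [0], [1], [2], [3], [4], [5], [6]
  1-simplices (18): [0,1], [0,2], [0,3], [0,5], [0,6], [1,2], [1,4], [1,5], [1,6], [2,3], [2,5], [2,6], [3,4], [3,5], [3,6], [4,5], [4,6], [5,6]
  2-simplices (12): [0,1,2], [0,1,6], [0,2,3], [0,3,5], [0,5,6], [1,2,5], [1,4,5], [1,4,6], [2,3,6], [2,5,6], [3,4,5], [3,4,6]

Hence C_0 ≅ Z^7, C_1 ≅ Z^18, C_2 ≅ Z^12.

The boundary map ∂_1: C_1 → C_0 maps an edge to its endpoints' difference, ∂[p,q] = q − p. For instance
  ∂[0,3] = [3] − [0].
The resulting 7×18 matrix has rank 6, and its Smith normal form has invariant factors (1,1,1,1,1,1).

Boundary ∂_2: C_2 → C_1 maps a triangle to the signed sum of its edges. For instance
  ∂[2,5,6] = [5,6] − [2,6] + [2,5],
  ∂[1,2,5] = [2,5] − [1,5] + [1,2].
The resulting 18×12 matrix has rank 12, and its Smith normal form has invariant factors (1,1,1,1,1,1,1,1,1,1,1,2).

From H_k ≅ ker(∂_k) / im(∂_{k+1}) we obtain:

  H_0: rank C_0 − rank ∂_1 = 7 − 6 = 1, and the invariant factors of ∂_1 are all 1, so H_0 ≅ Z.
  H_1: rank ker ∂_1 − rank ∂_2 = (18 − 6) − 12 = 0, and ∂_2 has invariant factor 2 > 1, so H_1 ≅ Z/2Z.
  H_2: rank ker ∂_2 − rank ∂_3 = (12 − 12) − 0 = 0, and there is no ∂_3, so H_2 ≅ 0.

(K is a triangulation of the real projective plane RP^2.)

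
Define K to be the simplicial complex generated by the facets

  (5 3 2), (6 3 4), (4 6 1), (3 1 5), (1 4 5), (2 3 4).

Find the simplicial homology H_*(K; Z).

H_0 ≅ Z,  H_1 ≅ Z,  H_2 = 0.

K has 6 vertices, 12 edges, 6 triangles.
rank ∂_0 = 0, rank ∂_1 = 5 ⇒ b_0 = 6 − 0 − 5 = 1; all invariant factors of ∂_1 are 1 so no torsion. So H_0 = Z.
rank ∂_1 = 5, rank ∂_2 = 6 ⇒ b_1 = 12 − 5 − 6 = 1; all invariant factors of ∂_2 are 1 so no torsion. So H_1 = Z.
rank ∂_2 = 6, rank ∂_3 = 0 ⇒ b_2 = 6 − 6 − 0 = 0. So H_2 = 0.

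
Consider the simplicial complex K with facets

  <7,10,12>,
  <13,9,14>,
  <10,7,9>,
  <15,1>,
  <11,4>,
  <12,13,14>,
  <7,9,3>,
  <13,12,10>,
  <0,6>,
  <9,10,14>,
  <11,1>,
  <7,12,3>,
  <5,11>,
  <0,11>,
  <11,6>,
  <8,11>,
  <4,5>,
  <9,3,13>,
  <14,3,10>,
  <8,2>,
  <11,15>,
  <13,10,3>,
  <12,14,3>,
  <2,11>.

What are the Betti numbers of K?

We work with the vertex ordering 0 < 1 < 2 < 3 < 4 < 5 < 6 < 7 < 8 < 9 < 10 < 11 < 12 < 13 < 14 < 15. The simplices of K, each written with vertices in increasing order, are:

  0-simplices (16): [0], [1], [2], [3], [4], [5], [6], [7], [8], [9], [10], [11], [12], [13], [14], [15]
  1-simplices (30): (30 of them)
  2-simplices (12): [3,7,9], [3,7,12], [3,9,13], [3,10,13], [3,10,14], [3,12,14], [7,9,10], [7,10,12], [9,10,14], [9,13,14], [10,12,13], [12,13,14]

Hence C_0 ≅ Z^16, C_1 ≅ Z^30, C_2 ≅ Z^12.

Boundary ∂_1: C_1 → C_0 maps an edge to its endpoints' difference, ∂[p,q] = q − p.
The resulting 16×30 matrix has rank 14, and its Smith normal form has invariant factors (1,1,1,1,1,1,1,1,1,1,1,1,1,1).

∂_2: C_2 → C_1 acts by ∂[p,q,r] = [q,r] − [p,r] + [p,q]. For instance
  ∂[3,10,14] = [10,14] − [3,14] + [3,10],
  ∂[3,7,9] = [7,9] − [3,9] + [3,7].
As a 30×12 matrix over Z this has rank 12, with invariant factors (1,1,1,1,1,1,1,1,1,1,1,2).

Computing H_k = (kernel of ∂_k) / (image of ∂_{k+1}):

  H_0: rank C_0 − rank ∂_1 = 16 − 14 = 2, and the invariant factors of ∂_1 are all 1, so H_0 = Z^2.
  H_1: rank ker ∂_1 − rank ∂_2 = (30 − 14) − 12 = 4, and ∂_2 has invariant factor 2 > 1, so H_1 = Z^4 × Z/2.
  H_2: rank ker ∂_2 − rank ∂_3 = (12 − 12) − 0 = 0, and there is no ∂_3, so H_2 = 0.

(K is a triangulation of the disjoint union of a wedge of 4 circles and the real projective plane RP^2.)

Hence the Betti numbers are b_0 = 2, b_1 = 4, b_2 = 0.

b_0 = 2, b_1 = 4, b_2 = 0.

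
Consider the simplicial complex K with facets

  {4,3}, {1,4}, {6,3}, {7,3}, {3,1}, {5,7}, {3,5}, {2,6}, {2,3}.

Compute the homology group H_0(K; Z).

Fix the vertex order 1 < 2 < 3 < 4 < 5 < 6 < 7 and write every simplex with vertices in increasing order. Then dim K = 1 and the simplices of K are:

  0-simplices (7): [1], [2], [3], [4], [5], [6], [7]
  1-simplices (9): [1,3], [1,4], [2,3], [2,6], [3,4], [3,5], [3,6], [3,7], [5,7]

giving chain groups C_0 ≅ Z^7, C_1 ≅ Z^9.

The boundary map ∂_1: C_1 → C_0 is given by ∂[p,q] = [q] − [p].
The 7×9 boundary matrix has rank 6 and Smith normal form diag(1,1,1,1,1,1).

Now H_k = ker ∂_k / im ∂_{k+1}, so:

  H_0: rank C_0 − rank ∂_1 = 7 − 6 = 1, and the invariant factors of ∂_1 are all 1, so H_0 = Z.

(K is a triangulation of a wedge of 3 circles.)

H_0 ≅ Z.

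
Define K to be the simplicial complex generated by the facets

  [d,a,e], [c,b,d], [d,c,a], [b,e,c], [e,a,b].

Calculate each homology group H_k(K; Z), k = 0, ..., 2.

We work with the vertex ordering a < b < c < d < e. The simplices of K, each written with vertices in increasing order, are:

  0-simplices (5): a, b, c, d, e
  1-simplices (10): ab, ac, ad, ae, bc, bd, be, cd, ce, de
  2-simplices (5): abe, acd, ade, bcd, bce

Hence C_0 ≅ Z^5, C_1 ≅ Z^10, C_2 ≅ Z^5.

∂_1: C_1 → C_0 is given by ∂[p,q] = [q] − [p].
The 5×10 boundary matrix has rank 4 and Smith normal form diag(1,1,1,1).

∂_2: C_2 → C_1 acts by ∂[p,q,r] = [q,r] − [p,r] + [p,q]. For instance
  ∂ade = de − ae + ad,
  ∂acd = cd − ad + ac.
This gives a 10×5 integer matrix of rank 5; reducing to Smith normal form yields diagonal entries (1,1,1,1,1).

Reading off H_k = ker ∂_k / im ∂_{k+1}:

  H_0: rank C_0 − rank ∂_1 = 5 − 4 = 1, and the invariant factors of ∂_1 are all 1, so H_0 = Z.
  H_1: rank ker ∂_1 − rank ∂_2 = (10 − 4) − 5 = 1, and the invariant factors of ∂_2 are all 1, so H_1 = Z.
  H_2: rank ker ∂_2 − rank ∂_3 = (5 − 5) − 0 = 0, and there is no ∂_3, so H_2 = 0.

(K is a triangulation of the Möbius band.)

H_0 = Z,  H_1 = Z,  H_2 = 0.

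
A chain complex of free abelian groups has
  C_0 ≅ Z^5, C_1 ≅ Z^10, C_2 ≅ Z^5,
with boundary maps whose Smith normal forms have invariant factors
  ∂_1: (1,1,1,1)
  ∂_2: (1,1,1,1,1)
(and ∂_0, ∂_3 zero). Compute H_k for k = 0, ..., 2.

H_0 = Z,  H_1 = Z,  H_2 = 0.

H_0: b_0 = 5 − 0 − 4 = 1; torsion from ∂_1 factors > 1: none. So H_0 = Z.
H_1: b_1 = 10 − 4 − 5 = 1; torsion from ∂_2 factors > 1: none. So H_1 = Z.
H_2: b_2 = 5 − 5 − 0 = 0; torsion from ∂_3 factors > 1: none. So H_2 = 0.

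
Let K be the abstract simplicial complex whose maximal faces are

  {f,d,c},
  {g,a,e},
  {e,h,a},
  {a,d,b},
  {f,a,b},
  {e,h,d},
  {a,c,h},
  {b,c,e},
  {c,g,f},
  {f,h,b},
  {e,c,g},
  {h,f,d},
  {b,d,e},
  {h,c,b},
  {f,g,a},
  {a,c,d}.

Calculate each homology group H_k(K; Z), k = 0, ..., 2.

H_0 = Z,  H_1 = Z^2,  H_2 = Z.

Order the vertices as a < b < c < d < e < f < g < h. Listing each simplex with vertices in this order, K has dimension 2 with simplices:

  0-simplices (8): a, b, c, d, e, f, g, h
  1-simplices (24): ab, ac, ad, ae, af, ag, ah, bc, bd, be, bf, bh, cd, ce, cf, cg, ch, de, df, dh, eg, eh, fg, fh
  2-simplices (16): abd, abf, acd, ach, aeg, aeh, afg, bce, bch, bde, bfh, cdf, ceg, cfg, deh, dfh

giving chain groups C_0 ≅ Z^8, C_1 ≅ Z^24, C_2 ≅ Z^16.

∂_1: C_1 → C_0 is given by ∂[p,q] = [q] − [p].
The 8×24 boundary matrix has rank 7 and Smith normal form diag(1,1,1,1,1,1,1).

The boundary map ∂_2: C_2 → C_1 acts by ∂[p,q,r] = [q,r] − [p,r] + [p,q]. For instance
  ∂cfg = fg − cg + cf,
  ∂bfh = fh − bh + bf.
As a 24×16 matrix over Z this has rank 15, with invariant factors (1,1,1,1,1,1,1,1,1,1,1,1,1,1,1).

From H_k ≅ ker(∂_k) / im(∂_{k+1}) we obtain:

  H_0: rank C_0 − rank ∂_1 = 8 − 7 = 1, and the invariant factors of ∂_1 are all 1, so H_0 ≅ Z.
  H_1: rank ker ∂_1 − rank ∂_2 = (24 − 7) − 15 = 2, and the invariant factors of ∂_2 are all 1, so H_1 ≅ Z^2.
  H_2: rank ker ∂_2 − rank ∂_3 = (16 − 15) − 0 = 1, and there is no ∂_3, so H_2 ≅ Z.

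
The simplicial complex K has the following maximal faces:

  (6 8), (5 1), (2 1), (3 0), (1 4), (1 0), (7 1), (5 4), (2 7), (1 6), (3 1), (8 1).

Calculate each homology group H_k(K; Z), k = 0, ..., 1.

We work with the vertex ordering 0 < 1 < 2 < 3 < 4 < 5 < 6 < 7 < 8. The simplices of K, each written with vertices in increasing order, are:

  0-simplices (9): [0], [1], [2], [3], [4], [5], [6], [7], [8]
  1-simplices (12): [0,1], [0,3], [1,2], [1,3], [1,4], [1,5], [1,6], [1,7], [1,8], [2,7], [4,5], [6,8]

giving chain groups C_0 ≅ Z^9, C_1 ≅ Z^12.

Boundary ∂_1: C_1 → C_0 maps an edge to its endpoints' difference, ∂[p,q] = q − p. For instance
  ∂[1,4] = [4] − [1].
This gives a 9×12 integer matrix of rank 8; reducing to Smith normal form yields diagonal entries (1,1,1,1,1,1,1,1).

Reading off H_k = ker ∂_k / im ∂_{k+1}:

  H_0: rank C_0 − rank ∂_1 = 9 − 8 = 1, and the invariant factors of ∂_1 are all 1, so H_0 ≅ Z.
  H_1: rank ker ∂_1 − rank ∂_2 = (12 − 8) − 0 = 4, and there is no ∂_2, so H_1 ≅ Z^4.

H_0 ≅ Z,  H_1 ≅ Z^4.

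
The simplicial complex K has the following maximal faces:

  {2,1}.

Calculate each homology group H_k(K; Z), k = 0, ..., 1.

H_0 = Z,  H_1 = 0.

Order the vertices as 1 < 2. Listing each simplex with vertices in this order, K has dimension 1 with simplices:

  0-simplices (2): [1], [2]
  1-simplices (1): [1,2]

giving chain groups C_0 ≅ Z^2, C_1 ≅ Z^1.

∂_1: C_1 → C_0 maps an edge to its endpoints' difference, ∂[p,q] = q − p. For instance
  ∂[1,2] = [2] − [1].
The resulting 2×1 matrix has rank 1, and its Smith normal form has invariant factors (1).

Reading off H_k = ker ∂_k / im ∂_{k+1}:

  H_0: rank C_0 − rank ∂_1 = 2 − 1 = 1, and the invariant factors of ∂_1 are all 1, so H_0 = Z.
  H_1: rank ker ∂_1 − rank ∂_2 = (1 − 1) − 0 = 0, and there is no ∂_2, so H_1 = 0.

As a check, the Euler characteristic is 2 − 1 = 1, which agrees with 1 − 0 = 1.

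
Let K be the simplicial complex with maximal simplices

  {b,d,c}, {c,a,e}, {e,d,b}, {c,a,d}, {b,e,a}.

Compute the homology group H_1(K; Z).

H_1 ≅ Z.

K has 5 vertices, 10 edges, 5 triangles.
rank ∂_1 = 4, rank ∂_2 = 5 ⇒ b_1 = 10 − 4 − 5 = 1; all invariant factors of ∂_2 are 1 so no torsion. So H_1 = Z.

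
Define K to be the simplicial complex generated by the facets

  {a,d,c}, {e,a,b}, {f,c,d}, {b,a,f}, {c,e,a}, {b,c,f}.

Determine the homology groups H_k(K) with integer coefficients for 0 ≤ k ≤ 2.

H_0 = Z,  H_1 = Z,  H_2 = 0.

Take the total order a < b < c < d < e < f on the vertex set. Then K (dimension 2) consists of the simplices:

  0-simplices (6): a, b, c, d, e, f
  1-simplices (12): ab, ac, ad, ae, af, bc, be, bf, cd, ce, cf, df
  2-simplices (6): abe, abf, acd, ace, bcf, cdf

giving chain groups C_0 ≅ Z^6, C_1 ≅ Z^12, C_2 ≅ Z^6.

Boundary ∂_1: C_1 → C_0 sends each edge [p,q] (with p < q) to q − p.
The resulting 6×12 matrix has rank 5, and its Smith normal form has invariant factors (1,1,1,1,1).

∂_2: C_2 → C_1 maps a triangle to the signed sum of its edges. For instance
  ∂cdf = df − cf + cd,
  ∂acd = cd − ad + ac.
As a 12×6 matrix over Z this has rank 6, with invariant factors (1,1,1,1,1,1).

Reading off H_k = ker ∂_k / im ∂_{k+1}:

  H_0: rank C_0 − rank ∂_1 = 6 − 5 = 1, and the invariant factors of ∂_1 are all 1, so H_0 ≅ Z.
  H_1: rank ker ∂_1 − rank ∂_2 = (12 − 5) − 6 = 1, and the invariant factors of ∂_2 are all 1, so H_1 ≅ Z.
  H_2: rank ker ∂_2 − rank ∂_3 = (6 − 6) − 0 = 0, and there is no ∂_3, so H_2 ≅ 0.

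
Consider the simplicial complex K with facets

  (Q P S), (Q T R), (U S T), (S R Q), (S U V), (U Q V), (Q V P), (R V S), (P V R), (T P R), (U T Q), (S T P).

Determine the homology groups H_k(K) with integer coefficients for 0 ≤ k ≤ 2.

We work with the vertex ordering P < Q < R < S < T < U < V. The simplices of K, each written with vertices in increasing order, are:

  0-simplices (7): P, Q, R, S, T, U, V
  1-simplices (18): PQ, PR, PS, PT, PV, QR, QS, QT, QU, QV, RS, RT, RV, ST, SU, SV, TU, UV
  2-simplices (12): PQS, PQV, PRT, PRV, PST, QRS, QRT, QTU, QUV, RSV, STU, SUV

giving chain groups C_0 ≅ Z^7, C_1 ≅ Z^18, C_2 ≅ Z^12.

Boundary ∂_1: C_1 → C_0 maps an edge to its endpoints' difference, ∂[p,q] = q − p. For instance
  ∂PQ = Q − P.
This gives a 7×18 integer matrix of rank 6; reducing to Smith normal form yields diagonal entries (1,1,1,1,1,1).

The boundary map ∂_2: C_2 → C_1 acts by ∂[p,q,r] = [q,r] − [p,r] + [p,q]. For instance
  ∂QTU = TU − QU + QT,
  ∂RSV = SV − RV + RS.
The resulting 18×12 matrix has rank 12, and its Smith normal form has invariant factors (1,1,1,1,1,1,1,1,1,1,1,2).

Reading off H_k = ker ∂_k / im ∂_{k+1}:

  H_0: rank C_0 − rank ∂_1 = 7 − 6 = 1, and the invariant factors of ∂_1 are all 1, so H_0 ≅ Z.
  H_1: rank ker ∂_1 − rank ∂_2 = (18 − 6) − 12 = 0, and ∂_2 has invariant factor 2 > 1, so H_1 ≅ Z_2.
  H_2: rank ker ∂_2 − rank ∂_3 = (12 − 12) − 0 = 0, and there is no ∂_3, so H_2 ≅ 0.

As a check, the Euler characteristic is 7 − 18 + 12 = 1, which agrees with 1 − 0 + 0 = 1.
(K is a triangulation of the real projective plane RP^2.)

H_0 = Z,  H_1 = Z_2,  H_2 = 0.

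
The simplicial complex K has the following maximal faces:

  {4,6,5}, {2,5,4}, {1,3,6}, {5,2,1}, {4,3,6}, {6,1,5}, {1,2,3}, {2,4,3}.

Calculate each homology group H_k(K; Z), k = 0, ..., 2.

We work with the vertex ordering 1 < 2 < 3 < 4 < 5 < 6. The simplices of K, each written with vertices in increasing order, are:

  0-simplices (6): [1], [2], [3], [4], [5], [6]
  1-simplices (12): [1,2], [1,3], [1,5], [1,6], [2,3], [2,4], [2,5], [3,4], [3,6], [4,5], [4,6], [5,6]
  2-simplices (8): [1,2,3], [1,2,5], [1,3,6], [1,5,6], [2,3,4], [2,4,5], [3,4,6], [4,5,6]

giving chain groups C_0 ≅ Z^6, C_1 ≅ Z^12, C_2 ≅ Z^8.

The boundary map ∂_1: C_1 → C_0 is given by ∂[p,q] = [q] − [p]. For instance
  ∂[1,2] = [2] − [1].
The 6×12 boundary matrix has rank 5 and Smith normal form diag(1,1,1,1,1).

∂_2: C_2 → C_1 sends each 2-simplex [p,q,r] to [q,r] − [p,r] + [p,q]. For instance
  ∂[2,4,5] = [4,5] − [2,5] + [2,4],
  ∂[1,5,6] = [5,6] − [1,6] + [1,5].
As a 12×8 matrix over Z this has rank 7, with invariant factors (1,1,1,1,1,1,1).

Reading off H_k = ker ∂_k / im ∂_{k+1}:

  H_0: rank C_0 − rank ∂_1 = 6 − 5 = 1, and the invariant factors of ∂_1 are all 1, so H_0 = Z.
  H_1: rank ker ∂_1 − rank ∂_2 = (12 − 5) − 7 = 0, and the invariant factors of ∂_2 are all 1, so H_1 = 0.
  H_2: rank ker ∂_2 − rank ∂_3 = (8 − 7) − 0 = 1, and there is no ∂_3, so H_2 = Z.

As a check, the Euler characteristic is 6 − 12 + 8 = 2, which agrees with 1 − 0 + 1 = 2.
(K is a triangulation of the 2-sphere S^2.)

H_0 = Z,  H_1 = 0,  H_2 = Z.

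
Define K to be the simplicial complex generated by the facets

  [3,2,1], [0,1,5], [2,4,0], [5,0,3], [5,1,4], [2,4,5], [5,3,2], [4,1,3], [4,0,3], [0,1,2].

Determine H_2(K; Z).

Order the vertices as 0 < 1 < 2 < 3 < 4 < 5. Listing each simplex with vertices in this order, K has dimension 2 with simplices:

  0-simplices (6): [0], [1], [2], [3], [4], [5]
  1-simplices (15): [0,1], [0,2], [0,3], [0,4], [0,5], [1,2], [1,3], [1,4], [1,5], [2,3], [2,4], [2,5], [3,4], [3,5], [4,5]
  2-simplices (10): [0,1,2], [0,1,5], [0,2,4], [0,3,4], [0,3,5], [1,2,3], [1,3,4], [1,4,5], [2,3,5], [2,4,5]

Hence C_0 ≅ Z^6, C_1 ≅ Z^15, C_2 ≅ Z^10.

The boundary map ∂_1: C_1 → C_0 maps an edge to its endpoints' difference, ∂[p,q] = q − p.
The resulting 6×15 matrix has rank 5, and its Smith normal form has invariant factors (1,1,1,1,1).

∂_2: C_2 → C_1 maps a triangle to the signed sum of its edges. For instance
  ∂[0,1,5] = [1,5] − [0,5] + [0,1],
  ∂[0,3,4] = [3,4] − [0,4] + [0,3].
The resulting 15×10 matrix has rank 10, and its Smith normal form has invariant factors (1,1,1,1,1,1,1,1,1,2).

From H_k ≅ ker(∂_k) / im(∂_{k+1}) we obtain:

  H_2: rank ker ∂_2 − rank ∂_3 = (10 − 10) − 0 = 0, and there is no ∂_3, so H_2 ≅ 0.

H_2 = 0.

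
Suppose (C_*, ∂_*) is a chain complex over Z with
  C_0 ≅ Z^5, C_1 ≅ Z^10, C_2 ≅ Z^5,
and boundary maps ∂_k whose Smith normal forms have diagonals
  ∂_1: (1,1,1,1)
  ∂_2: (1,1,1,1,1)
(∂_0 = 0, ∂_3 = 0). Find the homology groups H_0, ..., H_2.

H_0: b_0 = 5 − 0 − 4 = 1; torsion from ∂_1 factors > 1: none. So H_0 ≅ Z.
H_1: b_1 = 10 − 4 − 5 = 1; torsion from ∂_2 factors > 1: none. So H_1 ≅ Z.
H_2: b_2 = 5 − 5 − 0 = 0; torsion from ∂_3 factors > 1: none. So H_2 ≅ 0.

H_0 ≅ Z,  H_1 ≅ Z,  H_2 = 0.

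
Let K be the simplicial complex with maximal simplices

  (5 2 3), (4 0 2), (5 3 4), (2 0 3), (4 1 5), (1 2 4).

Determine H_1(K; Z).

H_1 ≅ Z.

We work with the vertex ordering 0 < 1 < 2 < 3 < 4 < 5. The simplices of K, each written with vertices in increasing order, are:

  0-simplices (6): [0], [1], [2], [3], [4], [5]
  1-simplices (12): [0,2], [0,3], [0,4], [1,2], [1,4], [1,5], [2,3], [2,4], [2,5], [3,4], [3,5], [4,5]
  2-simplices (6): [0,2,3], [0,2,4], [1,2,4], [1,4,5], [2,3,5], [3,4,5]

so the chain groups are C_0 ≅ Z^6, C_1 ≅ Z^12, C_2 ≅ Z^6.

∂_1: C_1 → C_0 maps an edge to its endpoints' difference, ∂[p,q] = q − p.
The 6×12 boundary matrix has rank 5 and Smith normal form diag(1,1,1,1,1).

∂_2: C_2 → C_1 acts by ∂[p,q,r] = [q,r] − [p,r] + [p,q]. For instance
  ∂[1,4,5] = [4,5] − [1,5] + [1,4],
  ∂[0,2,4] = [2,4] − [0,4] + [0,2].
The 12×6 boundary matrix has rank 6 and Smith normal form diag(1,1,1,1,1,1).

Now H_k = ker ∂_k / im ∂_{k+1}, so:

  H_1: rank ker ∂_1 − rank ∂_2 = (12 − 5) − 6 = 1, and the invariant factors of ∂_2 are all 1, so H_1 ≅ Z.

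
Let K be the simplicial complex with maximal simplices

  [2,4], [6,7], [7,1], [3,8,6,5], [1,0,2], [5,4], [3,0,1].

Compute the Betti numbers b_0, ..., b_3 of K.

We work with the vertex ordering 0 < 1 < 2 < 3 < 4 < 5 < 6 < 7 < 8. The simplices of K, each written with vertices in increasing order, are:

  0-simplices (9): [0], [1], [2], [3], [4], [5], [6], [7], [8]
  1-simplices (15): [0,1], [0,2], [0,3], [1,2], [1,3], [1,7], [2,4], [3,5], [3,6], [3,8], [4,5], [5,6], [5,8], [6,7], [6,8]
  2-simplices (6): [0,1,2], [0,1,3], [3,5,6], [3,5,8], [3,6,8], [5,6,8]
  3-simplices (1): [3,5,6,8]

giving chain groups C_0 ≅ Z^9, C_1 ≅ Z^15, C_2 ≅ Z^6, C_3 ≅ Z^1.

Boundary ∂_1: C_1 → C_0 maps an edge to its endpoints' difference, ∂[p,q] = q − p.
This gives a 9×15 integer matrix of rank 8; reducing to Smith normal form yields diagonal entries (1,1,1,1,1,1,1,1).

∂_2: C_2 → C_1 maps a triangle to the signed sum of its edges. For instance
  ∂[3,6,8] = [6,8] − [3,8] + [3,6],
  ∂[3,5,8] = [5,8] − [3,8] + [3,5].
The resulting 15×6 matrix has rank 5, and its Smith normal form has invariant factors (1,1,1,1,1).

Boundary ∂_3: C_3 → C_2 sends each 3-simplex σ to the alternating sum Σ_i (−1)^i (σ with its i-th vertex removed). For instance
  ∂[3,5,6,8] = [5,6,8] − [3,6,8] + [3,5,8] − [3,5,6].
This gives a 6×1 integer matrix of rank 1; reducing to Smith normal form yields diagonal entries (1).

Now H_k = ker ∂_k / im ∂_{k+1}, so:

  H_0: rank C_0 − rank ∂_1 = 9 − 8 = 1, and the invariant factors of ∂_1 are all 1, so H_0 = Z.
  H_1: rank ker ∂_1 − rank ∂_2 = (15 − 8) − 5 = 2, and the invariant factors of ∂_2 are all 1, so H_1 = Z^2.
  H_2: rank ker ∂_2 − rank ∂_3 = (6 − 5) − 1 = 0, and the invariant factors of ∂_3 are all 1, so H_2 = 0.
  H_3: rank ker ∂_3 − rank ∂_4 = (1 − 1) − 0 = 0, and there is no ∂_4, so H_3 = 0.

As a check, the Euler characteristic is 9 − 15 + 6 − 1 = -1, which agrees with 1 − 2 + 0 − 0 = -1.

Hence the Betti numbers are b_0 = 1, b_1 = 2, b_2 = 0, b_3 = 0.

b_0 = 1, b_1 = 2, b_2 = 0, b_3 = 0.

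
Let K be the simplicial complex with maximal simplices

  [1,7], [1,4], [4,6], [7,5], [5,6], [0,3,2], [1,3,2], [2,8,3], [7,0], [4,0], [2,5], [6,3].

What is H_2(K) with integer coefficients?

Fix the vertex order 0 < 1 < 2 < 3 < 4 < 5 < 6 < 7 < 8 and write every simplex with vertices in increasing order. Then dim K = 2 and the simplices of K are:

  0-simplices (9): [0], [1], [2], [3], [4], [5], [6], [7], [8]
  1-simplices (16): [0,2], [0,3], [0,4], [0,7], [1,2], [1,3], [1,4], [1,7], [2,3], [2,5], [2,8], [3,6], [3,8], [4,6], [5,6], [5,7]
  2-simplices (3): [0,2,3], [1,2,3], [2,3,8]

giving chain groups C_0 ≅ Z^9, C_1 ≅ Z^16, C_2 ≅ Z^3.

The boundary map ∂_1: C_1 → C_0 sends each edge [p,q] (with p < q) to q − p. For instance
  ∂[5,7] = [7] − [5].
The 9×16 boundary matrix has rank 8 and Smith normal form diag(1,1,1,1,1,1,1,1).

∂_2: C_2 → C_1 sends each 2-simplex [p,q,r] to [q,r] − [p,r] + [p,q]. For instance
  ∂[0,2,3] = [2,3] − [0,3] + [0,2],
  ∂[1,2,3] = [2,3] − [1,3] + [1,2].
The 16×3 boundary matrix has rank 3 and Smith normal form diag(1,1,1).

Now H_k = ker ∂_k / im ∂_{k+1}, so:

  H_2: rank ker ∂_2 − rank ∂_3 = (3 − 3) − 0 = 0, and there is no ∂_3, so H_2 ≅ 0.

H_2 ≅ 0.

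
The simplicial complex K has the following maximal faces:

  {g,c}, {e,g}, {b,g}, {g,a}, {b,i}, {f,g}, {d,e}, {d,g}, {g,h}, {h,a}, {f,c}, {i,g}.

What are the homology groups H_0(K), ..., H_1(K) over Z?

We work with the vertex ordering a < b < c < d < e < f < g < h < i. The simplices of K, each written with vertices in increasing order, are:

  0-simplices (9): a, b, c, d, e, f, g, h, i
  1-simplices (12): ag, ah, bg, bi, cf, cg, de, dg, eg, fg, gh, gi

giving chain groups C_0 ≅ Z^9, C_1 ≅ Z^12.

The boundary map ∂_1: C_1 → C_0 sends each edge [p,q] (with p < q) to q − p. For instance
  ∂gh = h − g.
The 9×12 boundary matrix has rank 8 and Smith normal form diag(1,1,1,1,1,1,1,1).

Reading off H_k = ker ∂_k / im ∂_{k+1}:

  H_0: rank C_0 − rank ∂_1 = 9 − 8 = 1, and the invariant factors of ∂_1 are all 1, so H_0 ≅ Z.
  H_1: rank ker ∂_1 − rank ∂_2 = (12 − 8) − 0 = 4, and there is no ∂_2, so H_1 ≅ Z^4.

As a check, the Euler characteristic is 9 − 12 = -3, which agrees with 1 − 4 = -3.

H_0 = Z,  H_1 = Z^4.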